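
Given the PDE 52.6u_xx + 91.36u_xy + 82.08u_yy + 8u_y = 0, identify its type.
The second-order coefficients are A = 52.6, B = 91.36, C = 82.08. Since B² - 4AC = -8922.9824 < 0, this is an elliptic PDE.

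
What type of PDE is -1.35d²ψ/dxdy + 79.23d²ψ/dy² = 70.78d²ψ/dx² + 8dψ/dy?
Rewriting in standard form: -70.78d²ψ/dx² - 1.35d²ψ/dxdy + 79.23d²ψ/dy² - 8dψ/dy = 0. With A = -70.78, B = -1.35, C = 79.23, the discriminant is 22433.4201. This is a hyperbolic PDE.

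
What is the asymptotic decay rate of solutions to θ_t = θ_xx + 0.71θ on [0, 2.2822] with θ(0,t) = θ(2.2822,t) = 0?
Eigenvalues: λₙ = n²π²/2.2822² - 0.71.
First three modes:
  n=1: λ₁ = π²/2.2822² - 0.71 ≈ 1.185
  n=2: λ₂ = 4π²/2.2822² - 0.71 ≈ 6.87
  n=3: λ₃ = 9π²/2.2822² - 0.71 ≈ 16.344
Since π²/2.2822² ≈ 1.895 > 0.71, all λₙ > 0.
The n=1 mode decays slowest → dominates as t → ∞.
Asymptotic: θ ~ c₁ sin(πx/2.2822) e^{-λ₁t} with decay rate λ₁ ≈ 1.185.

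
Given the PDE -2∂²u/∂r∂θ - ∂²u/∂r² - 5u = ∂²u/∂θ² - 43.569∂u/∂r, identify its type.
Rewriting in standard form: -∂²u/∂r² - 2∂²u/∂r∂θ - ∂²u/∂θ² + 43.569∂u/∂r - 5u = 0. The second-order coefficients are A = -1, B = -2, C = -1. Since B² - 4AC = 0 = 0, this is a parabolic PDE.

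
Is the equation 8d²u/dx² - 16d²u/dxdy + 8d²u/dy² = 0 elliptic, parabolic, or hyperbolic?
Computing B² - 4AC with A = 8, B = -16, C = 8: discriminant = 0 (zero). Answer: parabolic.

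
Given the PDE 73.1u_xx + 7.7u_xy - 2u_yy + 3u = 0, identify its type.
The second-order coefficients are A = 73.1, B = 7.7, C = -2. Since B² - 4AC = 644.09 > 0, this is a hyperbolic PDE.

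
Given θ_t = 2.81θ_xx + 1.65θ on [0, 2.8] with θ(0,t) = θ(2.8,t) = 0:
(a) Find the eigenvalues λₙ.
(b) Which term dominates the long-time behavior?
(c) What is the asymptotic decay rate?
Eigenvalues: λₙ = 2.81n²π²/2.8² - 1.65.
First three modes:
  n=1: λ₁ = 2.81π²/2.8² - 1.65 ≈ 1.887
  n=2: λ₂ = 11.24π²/2.8² - 1.65 ≈ 12.5
  n=3: λ₃ = 25.29π²/2.8² - 1.65 ≈ 30.187
Since 2.81π²/2.8² ≈ 3.537 > 1.65, all λₙ > 0.
The n=1 mode decays slowest → dominates as t → ∞.
Asymptotic: θ ~ c₁ sin(πx/2.8) e^{-λ₁t} with decay rate λ₁ ≈ 1.887.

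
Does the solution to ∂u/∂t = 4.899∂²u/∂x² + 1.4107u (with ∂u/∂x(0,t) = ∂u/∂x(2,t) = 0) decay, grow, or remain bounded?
u grows unboundedly. With Neumann BCs the constant mode has diffusion eigenvalue 0, so any r > 0 makes it grow like e^(1.4107t); solution grows exponentially.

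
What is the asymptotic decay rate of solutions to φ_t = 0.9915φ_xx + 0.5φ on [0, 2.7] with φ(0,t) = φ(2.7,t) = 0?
Eigenvalues: λₙ = 0.9915n²π²/2.7² - 0.5.
First three modes:
  n=1: λ₁ = 0.9915π²/2.7² - 0.5 ≈ 0.842
  n=2: λ₂ = 3.966π²/2.7² - 0.5 ≈ 4.869
  n=3: λ₃ = 8.9235π²/2.7² - 0.5 ≈ 11.581
Since 0.9915π²/2.7² ≈ 1.342 > 0.5, all λₙ > 0.
The n=1 mode decays slowest → dominates as t → ∞.
Asymptotic: φ ~ c₁ sin(πx/2.7) e^{-λ₁t} with decay rate λ₁ ≈ 0.842.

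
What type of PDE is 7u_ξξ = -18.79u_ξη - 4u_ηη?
Rewriting in standard form: 7u_ξξ + 18.79u_ξη + 4u_ηη = 0. With A = 7, B = 18.79, C = 4, the discriminant is 241.0641. This is a hyperbolic PDE.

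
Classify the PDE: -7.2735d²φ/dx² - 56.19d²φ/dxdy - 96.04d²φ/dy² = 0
A = -7.2735, B = -56.19, C = -96.04. Discriminant B² - 4AC = 363.12834. Since 363.12834 > 0, hyperbolic.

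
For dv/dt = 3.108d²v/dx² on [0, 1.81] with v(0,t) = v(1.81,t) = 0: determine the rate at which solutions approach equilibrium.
Eigenvalues: λₙ = 3.108n²π²/1.81².
First three modes:
  n=1: λ₁ = 3.108π²/1.81² ≈ 9.363
  n=2: λ₂ = 12.432π²/1.81² ≈ 37.453 (4× faster decay)
  n=3: λ₃ = 27.972π²/1.81² ≈ 84.269 (9× faster decay)
As t → ∞, higher modes decay exponentially faster. The n=1 mode dominates: v ~ c₁ sin(πx/1.81) e^{-λ₁t}.
Decay rate: λ₁ = 3.108π²/1.81² ≈ 9.363.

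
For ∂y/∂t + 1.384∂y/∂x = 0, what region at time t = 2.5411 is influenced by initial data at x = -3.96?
At x = -0.4431176. The characteristic carries data from (-3.96, 0) to (-0.4431176, 2.5411).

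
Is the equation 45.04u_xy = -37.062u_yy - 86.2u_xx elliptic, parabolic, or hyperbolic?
Rewriting in standard form: 86.2u_xx + 45.04u_xy + 37.062u_yy = 0. Computing B² - 4AC with A = 86.2, B = 45.04, C = 37.062: discriminant = -10750.376 (negative). Answer: elliptic.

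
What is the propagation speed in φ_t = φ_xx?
Infinite. The heat equation is parabolic, not hyperbolic, so disturbances propagate instantly.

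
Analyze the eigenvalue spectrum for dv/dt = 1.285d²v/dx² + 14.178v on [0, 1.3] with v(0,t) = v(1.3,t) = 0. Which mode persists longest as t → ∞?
Eigenvalues: λₙ = 1.285n²π²/1.3² - 14.178.
First three modes:
  n=1: λ₁ = 1.285π²/1.3² - 14.178 ≈ -6.674
  n=2: λ₂ = 5.14π²/1.3² - 14.178 ≈ 15.84
  n=3: λ₃ = 11.565π²/1.3² - 14.178 ≈ 53.362
Since 1.285π²/1.3² ≈ 7.504 < 14.178, λ₁ < 0.
The n=1 mode grows fastest (−λₙ is largest for n=1) → dominates.
Asymptotic: v ~ c₁ sin(πx/1.3) e^{6.674t} (exponential growth at rate −λ₁ ≈ 6.674).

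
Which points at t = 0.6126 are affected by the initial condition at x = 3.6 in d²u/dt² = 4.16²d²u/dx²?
Domain of influence: [1.051584, 6.148416]. Data at x = 3.6 spreads outward at speed 4.16.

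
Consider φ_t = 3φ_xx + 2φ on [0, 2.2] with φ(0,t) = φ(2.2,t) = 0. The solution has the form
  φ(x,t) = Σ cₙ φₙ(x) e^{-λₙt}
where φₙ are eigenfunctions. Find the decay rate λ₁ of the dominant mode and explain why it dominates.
Eigenvalues: λₙ = 3n²π²/2.2² - 2.
First three modes:
  n=1: λ₁ = 3π²/2.2² - 2 ≈ 4.118
  n=2: λ₂ = 12π²/2.2² - 2 ≈ 22.47
  n=3: λ₃ = 27π²/2.2² - 2 ≈ 53.058
Since 3π²/2.2² ≈ 6.118 > 2, all λₙ > 0.
The n=1 mode decays slowest → dominates as t → ∞.
Asymptotic: φ ~ c₁ sin(πx/2.2) e^{-λ₁t} with decay rate λ₁ ≈ 4.118.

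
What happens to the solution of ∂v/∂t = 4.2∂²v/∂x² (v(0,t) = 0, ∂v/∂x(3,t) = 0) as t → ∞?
v → 0. Heat escapes through the Dirichlet boundary.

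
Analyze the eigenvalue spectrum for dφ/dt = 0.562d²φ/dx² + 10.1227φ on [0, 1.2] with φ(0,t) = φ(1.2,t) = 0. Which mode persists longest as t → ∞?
Eigenvalues: λₙ = 0.562n²π²/1.2² - 10.1227.
First three modes:
  n=1: λ₁ = 0.562π²/1.2² - 10.1227 ≈ -6.271
  n=2: λ₂ = 2.248π²/1.2² - 10.1227 ≈ 5.285
  n=3: λ₃ = 5.058π²/1.2² - 10.1227 ≈ 24.544
Since 0.562π²/1.2² ≈ 3.852 < 10.1227, λ₁ < 0.
The n=1 mode grows fastest (−λₙ is largest for n=1) → dominates.
Asymptotic: φ ~ c₁ sin(πx/1.2) e^{6.271t} (exponential growth at rate −λ₁ ≈ 6.271).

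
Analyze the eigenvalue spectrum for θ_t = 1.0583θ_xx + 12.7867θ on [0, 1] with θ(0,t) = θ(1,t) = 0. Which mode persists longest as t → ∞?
Eigenvalues: λₙ = 1.0583n²π²/1² - 12.7867.
First three modes:
  n=1: λ₁ = 1.0583π² - 12.7867 ≈ -2.342
  n=2: λ₂ = 4.2332π² - 12.7867 ≈ 28.993
  n=3: λ₃ = 9.5247π² - 12.7867 ≈ 81.218
Since 1.0583π² ≈ 10.445 < 12.7867, λ₁ < 0.
The n=1 mode grows fastest (−λₙ is largest for n=1) → dominates.
Asymptotic: θ ~ c₁ sin(πx/1) e^{2.342t} (exponential growth at rate −λ₁ ≈ 2.342).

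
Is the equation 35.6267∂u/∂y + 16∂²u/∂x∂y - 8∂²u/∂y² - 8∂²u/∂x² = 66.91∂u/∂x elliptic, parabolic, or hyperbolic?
Rewriting in standard form: -8∂²u/∂x² + 16∂²u/∂x∂y - 8∂²u/∂y² - 66.91∂u/∂x + 35.6267∂u/∂y = 0. Computing B² - 4AC with A = -8, B = 16, C = -8: discriminant = 0 (zero). Answer: parabolic.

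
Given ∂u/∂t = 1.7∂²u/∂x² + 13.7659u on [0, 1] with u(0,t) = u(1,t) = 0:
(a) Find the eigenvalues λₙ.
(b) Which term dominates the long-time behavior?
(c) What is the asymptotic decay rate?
Eigenvalues: λₙ = 1.7n²π²/1² - 13.7659.
First three modes:
  n=1: λ₁ = 1.7π² - 13.7659 ≈ 3.012
  n=2: λ₂ = 6.8π² - 13.7659 ≈ 53.347
  n=3: λ₃ = 15.3π² - 13.7659 ≈ 137.239
Since 1.7π² ≈ 16.778 > 13.7659, all λₙ > 0.
The n=1 mode decays slowest → dominates as t → ∞.
Asymptotic: u ~ c₁ sin(πx/1) e^{-λ₁t} with decay rate λ₁ ≈ 3.012.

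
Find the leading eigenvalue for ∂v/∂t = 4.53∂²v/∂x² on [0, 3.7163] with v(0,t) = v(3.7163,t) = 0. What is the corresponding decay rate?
Eigenvalues: λₙ = 4.53n²π²/3.7163².
First three modes:
  n=1: λ₁ = 4.53π²/3.7163² ≈ 3.237
  n=2: λ₂ = 18.12π²/3.7163² ≈ 12.949 (4× faster decay)
  n=3: λ₃ = 40.77π²/3.7163² ≈ 29.135 (9× faster decay)
As t → ∞, higher modes decay exponentially faster. The n=1 mode dominates: v ~ c₁ sin(πx/3.7163) e^{-λ₁t}.
Decay rate: λ₁ = 4.53π²/3.7163² ≈ 3.237.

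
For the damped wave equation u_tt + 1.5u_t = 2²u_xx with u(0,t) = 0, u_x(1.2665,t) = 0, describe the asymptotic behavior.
u → 0. Damping (γ=1.5) dissipates energy; oscillations decay exponentially.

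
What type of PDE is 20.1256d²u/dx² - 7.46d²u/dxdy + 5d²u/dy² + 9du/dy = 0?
With A = 20.1256, B = -7.46, C = 5, the discriminant is -346.8604. This is an elliptic PDE.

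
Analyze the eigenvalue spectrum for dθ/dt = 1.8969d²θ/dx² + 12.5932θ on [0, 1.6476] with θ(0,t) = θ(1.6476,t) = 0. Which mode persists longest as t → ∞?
Eigenvalues: λₙ = 1.8969n²π²/1.6476² - 12.5932.
First three modes:
  n=1: λ₁ = 1.8969π²/1.6476² - 12.5932 ≈ -5.697
  n=2: λ₂ = 7.5876π²/1.6476² - 12.5932 ≈ 14.994
  n=3: λ₃ = 17.0721π²/1.6476² - 12.5932 ≈ 49.477
Since 1.8969π²/1.6476² ≈ 6.897 < 12.5932, λ₁ < 0.
The n=1 mode grows fastest (−λₙ is largest for n=1) → dominates.
Asymptotic: θ ~ c₁ sin(πx/1.6476) e^{5.697t} (exponential growth at rate −λ₁ ≈ 5.697).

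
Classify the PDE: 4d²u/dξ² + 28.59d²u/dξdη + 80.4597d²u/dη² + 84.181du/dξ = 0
A = 4, B = 28.59, C = 80.4597. Discriminant B² - 4AC = -469.9671. Since -469.9671 < 0, elliptic.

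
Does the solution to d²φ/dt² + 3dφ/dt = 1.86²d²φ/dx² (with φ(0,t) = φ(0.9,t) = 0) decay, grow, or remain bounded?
φ → 0. Damping (γ=3) dissipates energy; oscillations decay exponentially.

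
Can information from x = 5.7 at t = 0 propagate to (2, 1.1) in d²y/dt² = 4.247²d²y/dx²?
Yes. The domain of dependence is [-2.6717, 6.6717], and 5.7 ∈ [-2.6717, 6.6717].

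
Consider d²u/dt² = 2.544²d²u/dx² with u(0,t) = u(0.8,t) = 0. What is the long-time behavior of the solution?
As t → ∞, u oscillates (no decay). Energy is conserved; the solution oscillates indefinitely as standing waves.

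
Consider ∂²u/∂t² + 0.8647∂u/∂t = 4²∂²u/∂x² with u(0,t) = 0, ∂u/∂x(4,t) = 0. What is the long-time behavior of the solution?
As t → ∞, u → 0. Damping (γ=0.8647) dissipates energy; oscillations decay exponentially.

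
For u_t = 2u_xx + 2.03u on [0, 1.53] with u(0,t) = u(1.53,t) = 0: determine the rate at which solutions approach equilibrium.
Eigenvalues: λₙ = 2n²π²/1.53² - 2.03.
First three modes:
  n=1: λ₁ = 2π²/1.53² - 2.03 ≈ 6.402
  n=2: λ₂ = 8π²/1.53² - 2.03 ≈ 31.699
  n=3: λ₃ = 18π²/1.53² - 2.03 ≈ 73.861
Since 2π²/1.53² ≈ 8.432 > 2.03, all λₙ > 0.
The n=1 mode decays slowest → dominates as t → ∞.
Asymptotic: u ~ c₁ sin(πx/1.53) e^{-λ₁t} with decay rate λ₁ ≈ 6.402.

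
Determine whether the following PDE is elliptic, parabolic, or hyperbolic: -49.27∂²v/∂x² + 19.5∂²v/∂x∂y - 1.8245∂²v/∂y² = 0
Coefficients: A = -49.27, B = 19.5, C = -1.8245. B² - 4AC = 20.67754, which is positive, so the equation is hyperbolic.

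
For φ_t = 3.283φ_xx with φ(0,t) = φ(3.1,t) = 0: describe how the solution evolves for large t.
φ → 0. Heat diffuses out through both boundaries.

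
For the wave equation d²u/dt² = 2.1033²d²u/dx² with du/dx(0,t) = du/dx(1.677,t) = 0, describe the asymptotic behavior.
u oscillates about a mean that drifts linearly in t (generically unbounded; no decay). There is no damping, so the nonconstant modes persist as standing waves (energy conserved, no decay). But with Neumann conditions at both ends the constant mode has eigenvalue 0: the spatial mean M(t) of u satisfies M'' = 0, so M(t) = M(0) + M'(0)·t. Unless the initial velocity has zero mean (∫u_t(x,0)dx = 0), the solution grows linearly in t (unbounded, though not exponentially); if it does have zero mean, the solution stays bounded and simply oscillates.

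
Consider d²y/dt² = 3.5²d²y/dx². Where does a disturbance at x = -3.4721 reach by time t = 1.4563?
Domain of influence: [-8.56915, 1.62495]. Data at x = -3.4721 spreads outward at speed 3.5.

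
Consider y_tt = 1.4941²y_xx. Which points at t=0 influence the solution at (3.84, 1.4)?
Domain of dependence: [1.74826, 5.93174]. Signals travel at speed 1.4941, so data within |x - 3.84| ≤ 1.4941·1.4 = 2.09174 can reach the point.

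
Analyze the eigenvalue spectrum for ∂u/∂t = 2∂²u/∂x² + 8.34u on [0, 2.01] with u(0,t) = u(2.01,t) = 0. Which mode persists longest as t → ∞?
Eigenvalues: λₙ = 2n²π²/2.01² - 8.34.
First three modes:
  n=1: λ₁ = 2π²/2.01² - 8.34 ≈ -3.454
  n=2: λ₂ = 8π²/2.01² - 8.34 ≈ 11.203
  n=3: λ₃ = 18π²/2.01² - 8.34 ≈ 35.632
Since 2π²/2.01² ≈ 4.886 < 8.34, λ₁ < 0.
The n=1 mode grows fastest (−λₙ is largest for n=1) → dominates.
Asymptotic: u ~ c₁ sin(πx/2.01) e^{3.454t} (exponential growth at rate −λ₁ ≈ 3.454).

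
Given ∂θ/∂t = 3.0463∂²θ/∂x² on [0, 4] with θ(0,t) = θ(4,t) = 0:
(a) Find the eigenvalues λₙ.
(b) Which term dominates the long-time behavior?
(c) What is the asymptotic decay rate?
Eigenvalues: λₙ = 3.0463n²π²/4².
First three modes:
  n=1: λ₁ = 3.0463π²/4² ≈ 1.879
  n=2: λ₂ = 12.1852π²/4² ≈ 7.516 (4× faster decay)
  n=3: λ₃ = 27.4167π²/4² ≈ 16.912 (9× faster decay)
As t → ∞, higher modes decay exponentially faster. The n=1 mode dominates: θ ~ c₁ sin(πx/4) e^{-λ₁t}.
Decay rate: λ₁ = 3.0463π²/4² ≈ 1.879.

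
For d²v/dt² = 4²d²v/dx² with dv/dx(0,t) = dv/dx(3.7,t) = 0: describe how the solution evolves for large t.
v oscillates about a mean that drifts linearly in t (generically unbounded; no decay). There is no damping, so the nonconstant modes persist as standing waves (energy conserved, no decay). But with Neumann conditions at both ends the constant mode has eigenvalue 0: the spatial mean M(t) of v satisfies M'' = 0, so M(t) = M(0) + M'(0)·t. Unless the initial velocity has zero mean (∫v_t(x,0)dx = 0), the solution grows linearly in t (unbounded, though not exponentially); if it does have zero mean, the solution stays bounded and simply oscillates.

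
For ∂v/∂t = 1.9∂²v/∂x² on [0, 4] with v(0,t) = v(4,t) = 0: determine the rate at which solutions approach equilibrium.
Eigenvalues: λₙ = 1.9n²π²/4².
First three modes:
  n=1: λ₁ = 1.9π²/4² ≈ 1.172
  n=2: λ₂ = 7.6π²/4² ≈ 4.688 (4× faster decay)
  n=3: λ₃ = 17.1π²/4² ≈ 10.548 (9× faster decay)
As t → ∞, higher modes decay exponentially faster. The n=1 mode dominates: v ~ c₁ sin(πx/4) e^{-λ₁t}.
Decay rate: λ₁ = 1.9π²/4² ≈ 1.172.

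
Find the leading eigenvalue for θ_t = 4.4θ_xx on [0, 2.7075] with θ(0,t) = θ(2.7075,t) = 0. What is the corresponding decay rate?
Eigenvalues: λₙ = 4.4n²π²/2.7075².
First three modes:
  n=1: λ₁ = 4.4π²/2.7075² ≈ 5.924
  n=2: λ₂ = 17.6π²/2.7075² ≈ 23.696 (4× faster decay)
  n=3: λ₃ = 39.6π²/2.7075² ≈ 53.316 (9× faster decay)
As t → ∞, higher modes decay exponentially faster. The n=1 mode dominates: θ ~ c₁ sin(πx/2.7075) e^{-λ₁t}.
Decay rate: λ₁ = 4.4π²/2.7075² ≈ 5.924.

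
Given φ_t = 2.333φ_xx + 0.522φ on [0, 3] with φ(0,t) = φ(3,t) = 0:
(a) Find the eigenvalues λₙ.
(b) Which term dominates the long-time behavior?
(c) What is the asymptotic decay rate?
Eigenvalues: λₙ = 2.333n²π²/3² - 0.522.
First three modes:
  n=1: λ₁ = 2.333π²/3² - 0.522 ≈ 2.036
  n=2: λ₂ = 9.332π²/3² - 0.522 ≈ 9.712
  n=3: λ₃ = 20.997π²/3² - 0.522 ≈ 22.504
Since 2.333π²/3² ≈ 2.558 > 0.522, all λₙ > 0.
The n=1 mode decays slowest → dominates as t → ∞.
Asymptotic: φ ~ c₁ sin(πx/3) e^{-λ₁t} with decay rate λ₁ ≈ 2.036.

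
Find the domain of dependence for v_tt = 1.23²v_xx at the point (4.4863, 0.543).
Domain of dependence: [3.81841, 5.15419]. Signals travel at speed 1.23, so data within |x - 4.4863| ≤ 1.23·0.543 = 0.66789 can reach the point.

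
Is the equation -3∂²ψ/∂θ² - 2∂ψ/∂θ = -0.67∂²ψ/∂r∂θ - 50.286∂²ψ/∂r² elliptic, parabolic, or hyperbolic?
Rewriting in standard form: 50.286∂²ψ/∂r² + 0.67∂²ψ/∂r∂θ - 3∂²ψ/∂θ² - 2∂ψ/∂θ = 0. Computing B² - 4AC with A = 50.286, B = 0.67, C = -3: discriminant = 603.8809 (positive). Answer: hyperbolic.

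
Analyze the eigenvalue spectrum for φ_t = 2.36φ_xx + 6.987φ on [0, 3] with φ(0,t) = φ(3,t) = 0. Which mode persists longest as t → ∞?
Eigenvalues: λₙ = 2.36n²π²/3² - 6.987.
First three modes:
  n=1: λ₁ = 2.36π²/3² - 6.987 ≈ -4.399
  n=2: λ₂ = 9.44π²/3² - 6.987 ≈ 3.365
  n=3: λ₃ = 21.24π²/3² - 6.987 ≈ 16.305
Since 2.36π²/3² ≈ 2.588 < 6.987, λ₁ < 0.
The n=1 mode grows fastest (−λₙ is largest for n=1) → dominates.
Asymptotic: φ ~ c₁ sin(πx/3) e^{4.399t} (exponential growth at rate −λ₁ ≈ 4.399).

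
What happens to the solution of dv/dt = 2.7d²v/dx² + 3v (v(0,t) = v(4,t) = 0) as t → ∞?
v grows unboundedly. Reaction dominates diffusion (r=3 > κπ²/L²≈1.67); solution grows exponentially.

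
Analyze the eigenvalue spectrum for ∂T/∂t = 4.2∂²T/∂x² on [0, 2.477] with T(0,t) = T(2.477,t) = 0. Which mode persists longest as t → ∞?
Eigenvalues: λₙ = 4.2n²π²/2.477².
First three modes:
  n=1: λ₁ = 4.2π²/2.477² ≈ 6.756
  n=2: λ₂ = 16.8π²/2.477² ≈ 27.024 (4× faster decay)
  n=3: λ₃ = 37.8π²/2.477² ≈ 60.805 (9× faster decay)
As t → ∞, higher modes decay exponentially faster. The n=1 mode dominates: T ~ c₁ sin(πx/2.477) e^{-λ₁t}.
Decay rate: λ₁ = 4.2π²/2.477² ≈ 6.756.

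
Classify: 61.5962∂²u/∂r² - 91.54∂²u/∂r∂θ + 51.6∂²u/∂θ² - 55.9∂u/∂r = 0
Elliptic (discriminant = -4333.88408).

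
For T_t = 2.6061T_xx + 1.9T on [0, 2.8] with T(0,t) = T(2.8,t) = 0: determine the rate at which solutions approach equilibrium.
Eigenvalues: λₙ = 2.6061n²π²/2.8² - 1.9.
First three modes:
  n=1: λ₁ = 2.6061π²/2.8² - 1.9 ≈ 1.381
  n=2: λ₂ = 10.4244π²/2.8² - 1.9 ≈ 11.223
  n=3: λ₃ = 23.4549π²/2.8² - 1.9 ≈ 27.627
Since 2.6061π²/2.8² ≈ 3.281 > 1.9, all λₙ > 0.
The n=1 mode decays slowest → dominates as t → ∞.
Asymptotic: T ~ c₁ sin(πx/2.8) e^{-λ₁t} with decay rate λ₁ ≈ 1.381.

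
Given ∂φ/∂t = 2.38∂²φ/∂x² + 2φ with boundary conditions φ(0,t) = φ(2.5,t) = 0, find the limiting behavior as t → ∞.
φ → 0. Diffusion dominates reaction (r=2 < κπ²/L²≈3.76); solution decays.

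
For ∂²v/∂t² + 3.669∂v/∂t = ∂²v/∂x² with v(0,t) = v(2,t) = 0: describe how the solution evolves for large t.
v → 0. Damping (γ=3.669) dissipates energy; oscillations decay exponentially.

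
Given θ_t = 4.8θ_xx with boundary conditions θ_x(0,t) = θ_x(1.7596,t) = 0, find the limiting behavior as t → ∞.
θ → constant (steady state). Heat is conserved (no flux at boundaries); solution approaches the spatial average.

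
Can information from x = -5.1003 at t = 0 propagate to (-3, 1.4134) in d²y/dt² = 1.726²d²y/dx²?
Yes. The domain of dependence is [-5.4395284, -0.5604716], and -5.1003 ∈ [-5.4395284, -0.5604716].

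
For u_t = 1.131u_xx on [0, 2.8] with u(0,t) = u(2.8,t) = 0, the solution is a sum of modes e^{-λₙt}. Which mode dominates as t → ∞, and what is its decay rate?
Eigenvalues: λₙ = 1.131n²π²/2.8².
First three modes:
  n=1: λ₁ = 1.131π²/2.8² ≈ 1.424
  n=2: λ₂ = 4.524π²/2.8² ≈ 5.695 (4× faster decay)
  n=3: λ₃ = 10.179π²/2.8² ≈ 12.814 (9× faster decay)
As t → ∞, higher modes decay exponentially faster. The n=1 mode dominates: u ~ c₁ sin(πx/2.8) e^{-λ₁t}.
Decay rate: λ₁ = 1.131π²/2.8² ≈ 1.424.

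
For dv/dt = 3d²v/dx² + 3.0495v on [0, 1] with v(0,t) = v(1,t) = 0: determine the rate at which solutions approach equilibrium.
Eigenvalues: λₙ = 3n²π²/1² - 3.0495.
First three modes:
  n=1: λ₁ = 3π² - 3.0495 ≈ 26.559
  n=2: λ₂ = 12π² - 3.0495 ≈ 115.386
  n=3: λ₃ = 27π² - 3.0495 ≈ 263.43
Since 3π² ≈ 29.609 > 3.0495, all λₙ > 0.
The n=1 mode decays slowest → dominates as t → ∞.
Asymptotic: v ~ c₁ sin(πx/1) e^{-λ₁t} with decay rate λ₁ ≈ 26.559.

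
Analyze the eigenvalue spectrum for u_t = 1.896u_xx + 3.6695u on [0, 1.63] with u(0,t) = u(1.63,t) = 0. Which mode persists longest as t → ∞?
Eigenvalues: λₙ = 1.896n²π²/1.63² - 3.6695.
First three modes:
  n=1: λ₁ = 1.896π²/1.63² - 3.6695 ≈ 3.374
  n=2: λ₂ = 7.584π²/1.63² - 3.6695 ≈ 24.503
  n=3: λ₃ = 17.064π²/1.63² - 3.6695 ≈ 59.718
Since 1.896π²/1.63² ≈ 7.043 > 3.6695, all λₙ > 0.
The n=1 mode decays slowest → dominates as t → ∞.
Asymptotic: u ~ c₁ sin(πx/1.63) e^{-λ₁t} with decay rate λ₁ ≈ 3.374.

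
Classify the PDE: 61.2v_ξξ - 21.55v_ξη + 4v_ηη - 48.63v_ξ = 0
A = 61.2, B = -21.55, C = 4. Discriminant B² - 4AC = -514.7975. Since -514.7975 < 0, elliptic.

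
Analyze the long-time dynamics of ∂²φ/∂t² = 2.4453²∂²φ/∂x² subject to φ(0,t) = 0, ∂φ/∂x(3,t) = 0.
Long-time behavior: φ oscillates (no decay). Energy is conserved; the solution oscillates indefinitely as standing waves.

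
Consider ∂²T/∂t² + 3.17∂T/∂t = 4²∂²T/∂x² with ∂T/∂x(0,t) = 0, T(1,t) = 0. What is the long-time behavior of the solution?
As t → ∞, T → 0. Damping (γ=3.17) dissipates energy; oscillations decay exponentially.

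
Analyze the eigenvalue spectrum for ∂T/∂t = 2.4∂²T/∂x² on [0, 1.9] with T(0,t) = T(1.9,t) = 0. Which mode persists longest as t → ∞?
Eigenvalues: λₙ = 2.4n²π²/1.9².
First three modes:
  n=1: λ₁ = 2.4π²/1.9² ≈ 6.562
  n=2: λ₂ = 9.6π²/1.9² ≈ 26.246 (4× faster decay)
  n=3: λ₃ = 21.6π²/1.9² ≈ 59.054 (9× faster decay)
As t → ∞, higher modes decay exponentially faster. The n=1 mode dominates: T ~ c₁ sin(πx/1.9) e^{-λ₁t}.
Decay rate: λ₁ = 2.4π²/1.9² ≈ 6.562.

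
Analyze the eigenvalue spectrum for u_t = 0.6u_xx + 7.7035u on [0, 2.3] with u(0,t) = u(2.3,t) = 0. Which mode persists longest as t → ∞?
Eigenvalues: λₙ = 0.6n²π²/2.3² - 7.7035.
First three modes:
  n=1: λ₁ = 0.6π²/2.3² - 7.7035 ≈ -6.584
  n=2: λ₂ = 2.4π²/2.3² - 7.7035 ≈ -3.226
  n=3: λ₃ = 5.4π²/2.3² - 7.7035 ≈ 2.371
Since 0.6π²/2.3² ≈ 1.119 < 7.7035, λ₁ < 0.
The n=1 mode grows fastest (−λₙ is largest for n=1) → dominates.
Asymptotic: u ~ c₁ sin(πx/2.3) e^{6.584t} (exponential growth at rate −λ₁ ≈ 6.584).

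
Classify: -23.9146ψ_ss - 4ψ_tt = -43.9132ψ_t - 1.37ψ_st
Rewriting in standard form: -23.9146ψ_ss + 1.37ψ_st - 4ψ_tt + 43.9132ψ_t = 0. Elliptic (discriminant = -380.7567).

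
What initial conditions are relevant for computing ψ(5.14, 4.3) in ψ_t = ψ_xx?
The entire real line. The heat equation has infinite propagation speed: any initial disturbance instantly affects all points (though exponentially small far away).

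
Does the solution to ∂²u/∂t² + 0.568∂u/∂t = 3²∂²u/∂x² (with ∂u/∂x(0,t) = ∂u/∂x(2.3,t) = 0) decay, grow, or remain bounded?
u → constant (steady state). Damping (γ=0.568) dissipates the nonconstant modes; with Neumann BCs the spatial average obeys M''+γM'=0 and tends to a finite limit.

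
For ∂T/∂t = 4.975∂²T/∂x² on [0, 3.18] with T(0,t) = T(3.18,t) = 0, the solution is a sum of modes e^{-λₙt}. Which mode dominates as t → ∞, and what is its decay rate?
Eigenvalues: λₙ = 4.975n²π²/3.18².
First three modes:
  n=1: λ₁ = 4.975π²/3.18² ≈ 4.856
  n=2: λ₂ = 19.9π²/3.18² ≈ 19.422 (4× faster decay)
  n=3: λ₃ = 44.775π²/3.18² ≈ 43.7 (9× faster decay)
As t → ∞, higher modes decay exponentially faster. The n=1 mode dominates: T ~ c₁ sin(πx/3.18) e^{-λ₁t}.
Decay rate: λ₁ = 4.975π²/3.18² ≈ 4.856.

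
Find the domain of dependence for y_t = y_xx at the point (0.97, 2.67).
The entire real line. The heat equation has infinite propagation speed: any initial disturbance instantly affects all points (though exponentially small far away).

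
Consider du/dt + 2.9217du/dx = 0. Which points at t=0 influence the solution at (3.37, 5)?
A single point: x = -11.2385. The characteristic through (3.37, 5) is x - 2.9217t = const, so x = 3.37 - 2.9217·5 = -11.2385.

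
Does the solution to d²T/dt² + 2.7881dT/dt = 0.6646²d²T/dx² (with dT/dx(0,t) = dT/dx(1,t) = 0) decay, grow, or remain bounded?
T → constant (steady state). Damping (γ=2.7881) dissipates the nonconstant modes; with Neumann BCs the spatial average obeys M''+γM'=0 and tends to a finite limit.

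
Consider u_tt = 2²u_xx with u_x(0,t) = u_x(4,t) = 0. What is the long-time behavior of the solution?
As t → ∞, u oscillates about a mean that drifts linearly in t (generically unbounded; no decay). There is no damping, so the nonconstant modes persist as standing waves (energy conserved, no decay). But with Neumann conditions at both ends the constant mode has eigenvalue 0: the spatial mean M(t) of u satisfies M'' = 0, so M(t) = M(0) + M'(0)·t. Unless the initial velocity has zero mean (∫u_t(x,0)dx = 0), the solution grows linearly in t (unbounded, though not exponentially); if it does have zero mean, the solution stays bounded and simply oscillates.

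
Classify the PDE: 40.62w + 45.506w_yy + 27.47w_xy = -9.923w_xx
Rewriting in standard form: 9.923w_xx + 27.47w_xy + 45.506w_yy + 40.62w = 0. A = 9.923, B = 27.47, C = 45.506. Discriminant B² - 4AC = -1051.623252. Since -1051.623252 < 0, elliptic.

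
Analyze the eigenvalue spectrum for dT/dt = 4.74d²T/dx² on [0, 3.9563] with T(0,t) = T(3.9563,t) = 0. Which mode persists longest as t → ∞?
Eigenvalues: λₙ = 4.74n²π²/3.9563².
First three modes:
  n=1: λ₁ = 4.74π²/3.9563² ≈ 2.989
  n=2: λ₂ = 18.96π²/3.9563² ≈ 11.955 (4× faster decay)
  n=3: λ₃ = 42.66π²/3.9563² ≈ 26.899 (9× faster decay)
As t → ∞, higher modes decay exponentially faster. The n=1 mode dominates: T ~ c₁ sin(πx/3.9563) e^{-λ₁t}.
Decay rate: λ₁ = 4.74π²/3.9563² ≈ 2.989.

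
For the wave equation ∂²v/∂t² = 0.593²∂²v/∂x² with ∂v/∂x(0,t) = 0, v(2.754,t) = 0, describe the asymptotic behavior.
v oscillates (no decay). Energy is conserved; the solution oscillates indefinitely as standing waves.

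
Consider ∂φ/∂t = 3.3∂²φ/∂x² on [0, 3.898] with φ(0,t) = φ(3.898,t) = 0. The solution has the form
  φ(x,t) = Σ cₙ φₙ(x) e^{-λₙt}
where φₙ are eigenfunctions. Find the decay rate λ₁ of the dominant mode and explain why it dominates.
Eigenvalues: λₙ = 3.3n²π²/3.898².
First three modes:
  n=1: λ₁ = 3.3π²/3.898² ≈ 2.144
  n=2: λ₂ = 13.2π²/3.898² ≈ 8.574 (4× faster decay)
  n=3: λ₃ = 29.7π²/3.898² ≈ 19.292 (9× faster decay)
As t → ∞, higher modes decay exponentially faster. The n=1 mode dominates: φ ~ c₁ sin(πx/3.898) e^{-λ₁t}.
Decay rate: λ₁ = 3.3π²/3.898² ≈ 2.144.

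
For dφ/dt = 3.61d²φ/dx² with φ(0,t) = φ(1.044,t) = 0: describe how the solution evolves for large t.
φ → 0. Heat diffuses out through both boundaries.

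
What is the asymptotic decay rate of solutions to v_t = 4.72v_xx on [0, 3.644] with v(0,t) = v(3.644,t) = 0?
Eigenvalues: λₙ = 4.72n²π²/3.644².
First three modes:
  n=1: λ₁ = 4.72π²/3.644² ≈ 3.508
  n=2: λ₂ = 18.88π²/3.644² ≈ 14.033 (4× faster decay)
  n=3: λ₃ = 42.48π²/3.644² ≈ 31.574 (9× faster decay)
As t → ∞, higher modes decay exponentially faster. The n=1 mode dominates: v ~ c₁ sin(πx/3.644) e^{-λ₁t}.
Decay rate: λ₁ = 4.72π²/3.644² ≈ 3.508.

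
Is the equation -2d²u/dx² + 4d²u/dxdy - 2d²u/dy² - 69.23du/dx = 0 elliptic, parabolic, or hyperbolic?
Computing B² - 4AC with A = -2, B = 4, C = -2: discriminant = 0 (zero). Answer: parabolic.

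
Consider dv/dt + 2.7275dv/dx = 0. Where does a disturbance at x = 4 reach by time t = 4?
At x = 14.91. The characteristic carries data from (4, 0) to (14.91, 4).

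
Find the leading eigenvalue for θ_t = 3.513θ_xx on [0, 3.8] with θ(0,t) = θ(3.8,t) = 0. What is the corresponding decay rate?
Eigenvalues: λₙ = 3.513n²π²/3.8².
First three modes:
  n=1: λ₁ = 3.513π²/3.8² ≈ 2.401
  n=2: λ₂ = 14.052π²/3.8² ≈ 9.604 (4× faster decay)
  n=3: λ₃ = 31.617π²/3.8² ≈ 21.61 (9× faster decay)
As t → ∞, higher modes decay exponentially faster. The n=1 mode dominates: θ ~ c₁ sin(πx/3.8) e^{-λ₁t}.
Decay rate: λ₁ = 3.513π²/3.8² ≈ 2.401.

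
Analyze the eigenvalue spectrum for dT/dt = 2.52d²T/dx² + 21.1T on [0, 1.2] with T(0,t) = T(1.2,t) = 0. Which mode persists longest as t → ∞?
Eigenvalues: λₙ = 2.52n²π²/1.2² - 21.1.
First three modes:
  n=1: λ₁ = 2.52π²/1.2² - 21.1 ≈ -3.828
  n=2: λ₂ = 10.08π²/1.2² - 21.1 ≈ 47.987
  n=3: λ₃ = 22.68π²/1.2² - 21.1 ≈ 134.346
Since 2.52π²/1.2² ≈ 17.272 < 21.1, λ₁ < 0.
The n=1 mode grows fastest (−λₙ is largest for n=1) → dominates.
Asymptotic: T ~ c₁ sin(πx/1.2) e^{3.828t} (exponential growth at rate −λ₁ ≈ 3.828).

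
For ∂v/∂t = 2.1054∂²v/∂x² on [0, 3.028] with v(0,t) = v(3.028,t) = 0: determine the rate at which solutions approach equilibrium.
Eigenvalues: λₙ = 2.1054n²π²/3.028².
First three modes:
  n=1: λ₁ = 2.1054π²/3.028² ≈ 2.266
  n=2: λ₂ = 8.4216π²/3.028² ≈ 9.065 (4× faster decay)
  n=3: λ₃ = 18.9486π²/3.028² ≈ 20.397 (9× faster decay)
As t → ∞, higher modes decay exponentially faster. The n=1 mode dominates: v ~ c₁ sin(πx/3.028) e^{-λ₁t}.
Decay rate: λ₁ = 2.1054π²/3.028² ≈ 2.266.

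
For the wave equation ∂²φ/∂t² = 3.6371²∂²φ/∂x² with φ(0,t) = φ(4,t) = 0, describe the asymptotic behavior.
φ oscillates (no decay). Energy is conserved; the solution oscillates indefinitely as standing waves.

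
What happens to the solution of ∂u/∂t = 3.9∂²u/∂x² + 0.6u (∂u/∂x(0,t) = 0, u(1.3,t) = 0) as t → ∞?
u → 0. Diffusion dominates reaction (r=0.6 < κπ²/(4L²)≈5.69); solution decays.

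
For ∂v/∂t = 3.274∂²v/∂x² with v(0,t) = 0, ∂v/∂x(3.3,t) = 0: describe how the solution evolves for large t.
v → 0. Heat escapes through the Dirichlet boundary.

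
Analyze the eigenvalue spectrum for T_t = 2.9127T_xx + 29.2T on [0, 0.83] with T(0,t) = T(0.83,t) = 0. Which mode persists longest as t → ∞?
Eigenvalues: λₙ = 2.9127n²π²/0.83² - 29.2.
First three modes:
  n=1: λ₁ = 2.9127π²/0.83² - 29.2 ≈ 12.529
  n=2: λ₂ = 11.6508π²/0.83² - 29.2 ≈ 137.717
  n=3: λ₃ = 26.2143π²/0.83² - 29.2 ≈ 346.362
Since 2.9127π²/0.83² ≈ 41.729 > 29.2, all λₙ > 0.
The n=1 mode decays slowest → dominates as t → ∞.
Asymptotic: T ~ c₁ sin(πx/0.83) e^{-λ₁t} with decay rate λ₁ ≈ 12.529.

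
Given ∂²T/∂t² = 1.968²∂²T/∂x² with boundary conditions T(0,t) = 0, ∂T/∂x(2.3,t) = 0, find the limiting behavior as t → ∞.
T oscillates (no decay). Energy is conserved; the solution oscillates indefinitely as standing waves.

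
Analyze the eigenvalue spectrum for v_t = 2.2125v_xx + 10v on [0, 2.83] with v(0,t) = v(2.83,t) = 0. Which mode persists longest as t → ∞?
Eigenvalues: λₙ = 2.2125n²π²/2.83² - 10.
First three modes:
  n=1: λ₁ = 2.2125π²/2.83² - 10 ≈ -7.273
  n=2: λ₂ = 8.85π²/2.83² - 10 ≈ 0.906
  n=3: λ₃ = 19.9125π²/2.83² - 10 ≈ 14.539
Since 2.2125π²/2.83² ≈ 2.727 < 10, λ₁ < 0.
The n=1 mode grows fastest (−λₙ is largest for n=1) → dominates.
Asymptotic: v ~ c₁ sin(πx/2.83) e^{7.273t} (exponential growth at rate −λ₁ ≈ 7.273).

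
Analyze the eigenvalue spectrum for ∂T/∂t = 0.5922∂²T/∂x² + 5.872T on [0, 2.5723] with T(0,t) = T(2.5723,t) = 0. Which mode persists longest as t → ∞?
Eigenvalues: λₙ = 0.5922n²π²/2.5723² - 5.872.
First three modes:
  n=1: λ₁ = 0.5922π²/2.5723² - 5.872 ≈ -4.989
  n=2: λ₂ = 2.3688π²/2.5723² - 5.872 ≈ -2.339
  n=3: λ₃ = 5.3298π²/2.5723² - 5.872 ≈ 2.078
Since 0.5922π²/2.5723² ≈ 0.883 < 5.872, λ₁ < 0.
The n=1 mode grows fastest (−λₙ is largest for n=1) → dominates.
Asymptotic: T ~ c₁ sin(πx/2.5723) e^{4.989t} (exponential growth at rate −λ₁ ≈ 4.989).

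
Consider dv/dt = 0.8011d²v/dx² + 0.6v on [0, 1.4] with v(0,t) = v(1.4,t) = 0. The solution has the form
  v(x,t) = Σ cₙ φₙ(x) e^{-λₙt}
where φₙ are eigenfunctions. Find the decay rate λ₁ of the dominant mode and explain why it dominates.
Eigenvalues: λₙ = 0.8011n²π²/1.4² - 0.6.
First three modes:
  n=1: λ₁ = 0.8011π²/1.4² - 0.6 ≈ 3.434
  n=2: λ₂ = 3.2044π²/1.4² - 0.6 ≈ 15.536
  n=3: λ₃ = 7.2099π²/1.4² - 0.6 ≈ 35.706
Since 0.8011π²/1.4² ≈ 4.034 > 0.6, all λₙ > 0.
The n=1 mode decays slowest → dominates as t → ∞.
Asymptotic: v ~ c₁ sin(πx/1.4) e^{-λ₁t} with decay rate λ₁ ≈ 3.434.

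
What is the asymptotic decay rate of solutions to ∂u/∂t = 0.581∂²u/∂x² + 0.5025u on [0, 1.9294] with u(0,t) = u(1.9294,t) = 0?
Eigenvalues: λₙ = 0.581n²π²/1.9294² - 0.5025.
First three modes:
  n=1: λ₁ = 0.581π²/1.9294² - 0.5025 ≈ 1.038
  n=2: λ₂ = 2.324π²/1.9294² - 0.5025 ≈ 5.659
  n=3: λ₃ = 5.229π²/1.9294² - 0.5025 ≈ 13.361
Since 0.581π²/1.9294² ≈ 1.54 > 0.5025, all λₙ > 0.
The n=1 mode decays slowest → dominates as t → ∞.
Asymptotic: u ~ c₁ sin(πx/1.9294) e^{-λ₁t} with decay rate λ₁ ≈ 1.038.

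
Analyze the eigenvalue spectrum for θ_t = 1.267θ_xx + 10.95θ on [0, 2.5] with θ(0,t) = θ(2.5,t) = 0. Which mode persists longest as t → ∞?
Eigenvalues: λₙ = 1.267n²π²/2.5² - 10.95.
First three modes:
  n=1: λ₁ = 1.267π²/2.5² - 10.95 ≈ -8.949
  n=2: λ₂ = 5.068π²/2.5² - 10.95 ≈ -2.947
  n=3: λ₃ = 11.403π²/2.5² - 10.95 ≈ 7.057
Since 1.267π²/2.5² ≈ 2.001 < 10.95, λ₁ < 0.
The n=1 mode grows fastest (−λₙ is largest for n=1) → dominates.
Asymptotic: θ ~ c₁ sin(πx/2.5) e^{8.949t} (exponential growth at rate −λ₁ ≈ 8.949).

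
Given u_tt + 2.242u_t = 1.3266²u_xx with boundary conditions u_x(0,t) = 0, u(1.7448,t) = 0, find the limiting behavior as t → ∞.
u → 0. Damping (γ=2.242) dissipates energy; oscillations decay exponentially.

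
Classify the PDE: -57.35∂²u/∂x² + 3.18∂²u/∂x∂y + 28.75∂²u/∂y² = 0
A = -57.35, B = 3.18, C = 28.75. Discriminant B² - 4AC = 6605.3624. Since 6605.3624 > 0, hyperbolic.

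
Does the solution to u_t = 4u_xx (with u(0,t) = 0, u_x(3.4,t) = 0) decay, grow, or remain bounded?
u → 0. Heat escapes through the Dirichlet boundary.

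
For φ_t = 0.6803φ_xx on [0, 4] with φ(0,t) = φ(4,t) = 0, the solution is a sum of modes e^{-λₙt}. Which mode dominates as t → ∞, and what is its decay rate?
Eigenvalues: λₙ = 0.6803n²π²/4².
First three modes:
  n=1: λ₁ = 0.6803π²/4² ≈ 0.42
  n=2: λ₂ = 2.7212π²/4² ≈ 1.679 (4× faster decay)
  n=3: λ₃ = 6.1227π²/4² ≈ 3.777 (9× faster decay)
As t → ∞, higher modes decay exponentially faster. The n=1 mode dominates: φ ~ c₁ sin(πx/4) e^{-λ₁t}.
Decay rate: λ₁ = 0.6803π²/4² ≈ 0.42.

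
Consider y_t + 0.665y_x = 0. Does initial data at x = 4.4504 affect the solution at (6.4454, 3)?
Yes. The characteristic through (6.4454, 3) passes through x = 4.4504.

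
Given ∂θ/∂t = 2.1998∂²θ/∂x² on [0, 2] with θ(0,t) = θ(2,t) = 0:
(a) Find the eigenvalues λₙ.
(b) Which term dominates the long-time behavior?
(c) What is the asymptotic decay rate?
Eigenvalues: λₙ = 2.1998n²π²/2².
First three modes:
  n=1: λ₁ = 2.1998π²/2² ≈ 5.428
  n=2: λ₂ = 8.7992π²/2² ≈ 21.711 (4× faster decay)
  n=3: λ₃ = 19.7982π²/2² ≈ 48.85 (9× faster decay)
As t → ∞, higher modes decay exponentially faster. The n=1 mode dominates: θ ~ c₁ sin(πx/2) e^{-λ₁t}.
Decay rate: λ₁ = 2.1998π²/2² ≈ 5.428.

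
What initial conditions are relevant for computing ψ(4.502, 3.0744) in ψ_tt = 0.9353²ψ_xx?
Domain of dependence: [1.62651368, 7.37748632]. Signals travel at speed 0.9353, so data within |x - 4.502| ≤ 0.9353·3.0744 = 2.87548632 can reach the point.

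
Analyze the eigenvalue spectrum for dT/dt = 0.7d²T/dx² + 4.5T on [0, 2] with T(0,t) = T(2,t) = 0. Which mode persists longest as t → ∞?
Eigenvalues: λₙ = 0.7n²π²/2² - 4.5.
First three modes:
  n=1: λ₁ = 0.7π²/2² - 4.5 ≈ -2.773
  n=2: λ₂ = 2.8π²/2² - 4.5 ≈ 2.409
  n=3: λ₃ = 6.3π²/2² - 4.5 ≈ 11.045
Since 0.7π²/2² ≈ 1.727 < 4.5, λ₁ < 0.
The n=1 mode grows fastest (−λₙ is largest for n=1) → dominates.
Asymptotic: T ~ c₁ sin(πx/2) e^{2.773t} (exponential growth at rate −λ₁ ≈ 2.773).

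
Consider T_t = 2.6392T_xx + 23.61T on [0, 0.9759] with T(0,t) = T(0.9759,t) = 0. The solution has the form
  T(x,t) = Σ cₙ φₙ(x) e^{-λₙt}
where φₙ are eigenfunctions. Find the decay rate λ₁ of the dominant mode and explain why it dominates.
Eigenvalues: λₙ = 2.6392n²π²/0.9759² - 23.61.
First three modes:
  n=1: λ₁ = 2.6392π²/0.9759² - 23.61 ≈ 3.74
  n=2: λ₂ = 10.5568π²/0.9759² - 23.61 ≈ 85.791
  n=3: λ₃ = 23.7528π²/0.9759² - 23.61 ≈ 222.542
Since 2.6392π²/0.9759² ≈ 27.35 > 23.61, all λₙ > 0.
The n=1 mode decays slowest → dominates as t → ∞.
Asymptotic: T ~ c₁ sin(πx/0.9759) e^{-λ₁t} with decay rate λ₁ ≈ 3.74.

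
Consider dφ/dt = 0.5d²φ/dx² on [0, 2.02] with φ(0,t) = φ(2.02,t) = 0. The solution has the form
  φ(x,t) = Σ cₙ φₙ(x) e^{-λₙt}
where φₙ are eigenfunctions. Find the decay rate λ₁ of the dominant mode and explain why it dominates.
Eigenvalues: λₙ = 0.5n²π²/2.02².
First three modes:
  n=1: λ₁ = 0.5π²/2.02² ≈ 1.209
  n=2: λ₂ = 2π²/2.02² ≈ 4.838 (4× faster decay)
  n=3: λ₃ = 4.5π²/2.02² ≈ 10.885 (9× faster decay)
As t → ∞, higher modes decay exponentially faster. The n=1 mode dominates: φ ~ c₁ sin(πx/2.02) e^{-λ₁t}.
Decay rate: λ₁ = 0.5π²/2.02² ≈ 1.209.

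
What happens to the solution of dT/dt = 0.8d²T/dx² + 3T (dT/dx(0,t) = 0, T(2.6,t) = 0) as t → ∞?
T grows unboundedly. Reaction dominates diffusion (r=3 > κπ²/(4L²)≈0.29); solution grows exponentially.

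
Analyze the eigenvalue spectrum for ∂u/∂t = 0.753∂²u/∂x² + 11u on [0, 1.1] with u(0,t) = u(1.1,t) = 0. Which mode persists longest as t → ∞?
Eigenvalues: λₙ = 0.753n²π²/1.1² - 11.
First three modes:
  n=1: λ₁ = 0.753π²/1.1² - 11 ≈ -4.858
  n=2: λ₂ = 3.012π²/1.1² - 11 ≈ 13.568
  n=3: λ₃ = 6.777π²/1.1² - 11 ≈ 44.278
Since 0.753π²/1.1² ≈ 6.142 < 11, λ₁ < 0.
The n=1 mode grows fastest (−λₙ is largest for n=1) → dominates.
Asymptotic: u ~ c₁ sin(πx/1.1) e^{4.858t} (exponential growth at rate −λ₁ ≈ 4.858).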